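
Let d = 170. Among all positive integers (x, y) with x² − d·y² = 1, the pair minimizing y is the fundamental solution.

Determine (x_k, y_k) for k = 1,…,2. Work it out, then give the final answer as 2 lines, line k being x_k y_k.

339 26
229841 17628

d=170: √d = [13; 26] (ℓ=1, odd), read p_1/q_1
k=0  a_k=13  p_k/q_k = 13/1
k=1  a_k=26  p_k/q_k = 339/26
(x₁, y₁) = (339, 26);  339² − 170·26² = 1 ✓
k=2:  x_2 = 339·339+170·26·26 = 229841,  y_2 = 339·26+26·339 = 17628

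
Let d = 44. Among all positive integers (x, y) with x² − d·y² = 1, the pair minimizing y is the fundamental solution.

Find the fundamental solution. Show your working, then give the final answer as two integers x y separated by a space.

d=44: √d = [6; 1,1,1,2,1,1,1,12] (ℓ=8, even), read p_7/q_7
a_0=6:  p_0=6·1+0=6,  q_0=6·0+1=1
…
a_6=1:  p_6=1·73+53=126,  q_6=1·11+8=19
a_7=1:  p_7=1·126+73=199,  q_7=1·19+11=30
fundamental: x₁=199, y₁=30  (since 39601 − 44·900 = 1)

199 30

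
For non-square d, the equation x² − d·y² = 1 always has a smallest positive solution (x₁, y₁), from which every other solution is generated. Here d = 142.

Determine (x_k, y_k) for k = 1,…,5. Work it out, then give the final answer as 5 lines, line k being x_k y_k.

√142 = [11; 1,10,1,22, …], period ℓ=4 (even) → k=3
k=0  a_k=11  p_k/q_k = 11/1
k=1  a_k=1  p_k/q_k = 12/1
k=2  a_k=10  p_k/q_k = 131/11
k=3  a_k=1  p_k/q_k = 143/12
fundamental: x₁=143, y₁=12  (since 20449 − 142·144 = 1)
k=2:  x_2 = 143·143+142·12·12 = 40897,  y_2 = 143·12+12·143 = 3432
k=3:  x_3 = 143·40897+142·12·3432 = 11696399,  y_3 = 143·3432+12·40897 = 981540
k=4:  x_4 = 143·11696399+142·12·981540 = 3345129217,  y_4 = 143·981540+12·11696399 = 280717008
k=5:  x_5 = 143·3345129217+142·12·280717008 = 956695259663,  y_5 = 143·280717008+12·3345129217 = 80284082748

143 12
40897 3432
11696399 981540
3345129217 280717008
956695259663 80284082748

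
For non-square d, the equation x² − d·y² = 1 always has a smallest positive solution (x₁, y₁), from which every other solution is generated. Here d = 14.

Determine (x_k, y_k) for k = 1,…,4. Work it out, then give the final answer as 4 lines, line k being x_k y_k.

15 4
449 120
13455 3596
403201 107760

[3; 1,2,1,6] for √14; ℓ=4 ⇒ convergent index 3
step 0: (3, 1)  from 3·(1,0) + (0,1)
step 1: (4, 1)  from 1·(3,1) + (1,0)
step 2: (11, 3)  from 2·(4,1) + (3,1)
step 3: (15, 4)  from 1·(11,3) + (4,1)
fundamental: x₁=15, y₁=4  (since 225 − 14·16 = 1)
(x_2, y_2) = (15·15 + 14·4·4, 15·4 + 4·15) = (449, 120)
(x_3, y_3) = (15·449 + 14·4·120, 15·120 + 4·449) = (13455, 3596)
(x_4, y_4) = (15·13455 + 14·4·3596, 15·3596 + 4·13455) = (403201, 107760)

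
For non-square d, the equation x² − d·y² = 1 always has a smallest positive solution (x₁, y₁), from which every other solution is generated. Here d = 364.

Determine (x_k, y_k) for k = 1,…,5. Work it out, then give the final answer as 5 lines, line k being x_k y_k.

[19; 12,1,2,3,1,8,1,3,2,1,12,38] for √364; ℓ=12 ⇒ convergent index 11
k=0  a_k=19  p_k/q_k = 19/1
k=1  a_k=12  p_k/q_k = 229/12
…
k=3  a_k=2  p_k/q_k = 725/38
k=4  a_k=3  p_k/q_k = 2423/127
…
k=6  a_k=8  p_k/q_k = 27607/1447
k=7  a_k=1  p_k/q_k = 30755/1612
k=8  a_k=3  p_k/q_k = 119872/6283
k=9  a_k=2  p_k/q_k = 270499/14178
k=10  a_k=1  p_k/q_k = 390371/20461
k=11  a_k=12  p_k/q_k = 4954951/259710
→ (4954951, 259710).  Check: 4954951²=24551539412401, 364·259710²=24551539412400, difference 1.
(x_2, y_2) = (4954951·4954951 + 364·259710·259710, 4954951·259710 + 259710·4954951) = (49103078824801, 2573700648420)
(x_3, y_3) = (4954951·49103078824801 + 364·259710·2573700648420, 4954951·2573700648420 + 259710·49103078824801) = (486606699052048124551, 25505121203178395130)
(x_4, y_4) = (4954951·486606699052048124551 + 364·259710·25505121203178395130, 4954951·25505121203178395130 + 259710·486606699052048124551) = (4822224700149240710505379201, 252753251621617410554928840)
(x_5, y_5) = (4954951·4822224700149240710505379201 + 364·259710·252753251621617410554928840, 4954951·252753251621617410554928840 + 259710·4822224700149240710505379201) = (47787774200457874208819626306623751, 2504759953751544114971907242978550)

4954951 259710
49103078824801 2573700648420
486606699052048124551 25505121203178395130
4822224700149240710505379201 252753251621617410554928840
47787774200457874208819626306623751 2504759953751544114971907242978550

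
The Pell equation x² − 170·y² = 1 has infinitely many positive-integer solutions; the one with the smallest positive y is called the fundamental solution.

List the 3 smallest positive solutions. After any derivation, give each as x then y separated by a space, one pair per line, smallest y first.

339 26
229841 17628
155831859 11951758

√170 = [13; 26, …], period ℓ=1 (odd) → k=1
i=0: a=13 ⇒ p=13, q=1
i=1: a=26 ⇒ p=339, q=26
fundamental: x₁=339, y₁=26  (since 114921 − 170·676 = 1)
(x_2, y_2) = (339·339 + 170·26·26, 339·26 + 26·339) = (229841, 17628)
(x_3, y_3) = (339·229841 + 170·26·17628, 339·17628 + 26·229841) = (155831859, 11951758)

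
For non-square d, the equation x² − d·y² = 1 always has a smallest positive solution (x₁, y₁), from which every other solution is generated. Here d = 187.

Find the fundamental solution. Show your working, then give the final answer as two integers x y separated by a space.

[13; 1,2,13,2,1,26] for √187; ℓ=6 ⇒ convergent index 5
i=0: a=13 ⇒ p=13, q=1
i=1: a=1 ⇒ p=14, q=1
i=2: a=2 ⇒ p=41, q=3
i=3: a=13 ⇒ p=547, q=40
i=4: a=2 ⇒ p=1135, q=83
i=5: a=1 ⇒ p=1682, q=123
(x₁, y₁) = (1682, 123);  1682² − 187·123² = 1 ✓

1682 123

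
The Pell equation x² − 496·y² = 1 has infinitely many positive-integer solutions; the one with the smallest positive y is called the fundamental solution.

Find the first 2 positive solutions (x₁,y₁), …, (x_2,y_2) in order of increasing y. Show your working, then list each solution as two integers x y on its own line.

√496 = [22; 3,1,2,4,1,…,1,3,44, …], period ℓ=16 (even) → k=15
a_0=22:  p_0=22·1+0=22,  q_0=22·0+1=1
a_1=3:  p_1=3·22+1=67,  q_1=3·1+0=3
…
a_4=4:  p_4=4·245+89=1069,  q_4=4·11+4=48
a_5=1:  p_5=1·1069+245=1314,  q_5=1·48+11=59
…
a_9=2:  p_9=2·14543+6080=35166,  q_9=2·653+273=1579
…
a_11=1:  p_11=1·49709+35166=84875,  q_11=1·2232+1579=3811
a_12=4:  p_12=4·84875+49709=389209,  q_12=4·3811+2232=17476
…
a_14=1:  p_14=1·863293+389209=1252502,  q_14=1·38763+17476=56239
a_15=3:  p_15=3·1252502+863293=4620799,  q_15=3·56239+38763=207480
(x₁, y₁) = (4620799, 207480);  4620799² − 496·207480² = 1 ✓
(x_2, y_2) = (4620799·4620799 + 496·207480·207480, 4620799·207480 + 207480·4620799) = (42703566796801, 1917446753040)

4620799 207480
42703566796801 1917446753040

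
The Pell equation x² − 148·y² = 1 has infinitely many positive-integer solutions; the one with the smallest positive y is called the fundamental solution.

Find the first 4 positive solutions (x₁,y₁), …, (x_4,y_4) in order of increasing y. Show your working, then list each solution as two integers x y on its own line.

d=148: √d = [12; 6,24] (ℓ=2, even), read p_1/q_1
k=0  a_k=12  p_k/q_k = 12/1
k=1  a_k=6  p_k/q_k = 73/6
(x₁, y₁) = (73, 6);  73² − 148·6² = 1 ✓
n=2: (73,6)∘(73,6) = (73·73+148·6·6, 73·6+6·73) = (10657,876)
n=3: (10657,876)∘(73,6) = (73·10657+148·6·876, 73·876+6·10657) = (1555849,127890)
n=4: (1555849,127890)∘(73,6) = (73·1555849+148·6·127890, 73·127890+6·1555849) = (227143297,18671064)

73 6
10657 876
1555849 127890
227143297 18671064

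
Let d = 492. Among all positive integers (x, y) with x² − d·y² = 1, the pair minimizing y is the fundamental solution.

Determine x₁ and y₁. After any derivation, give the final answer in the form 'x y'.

29767 1342

d=492: √d = [22; 5,1,1,10,1,1,5,44] (ℓ=8, even), read p_7/q_7
i=0: a=22 ⇒ p=22, q=1
i=1: a=5 ⇒ p=111, q=5
…
i=3: a=1 ⇒ p=244, q=11
…
i=6: a=1 ⇒ p=5390, q=243
i=7: a=5 ⇒ p=29767, q=1342
(x₁, y₁) = (29767, 1342);  29767² − 492·1342² = 1 ✓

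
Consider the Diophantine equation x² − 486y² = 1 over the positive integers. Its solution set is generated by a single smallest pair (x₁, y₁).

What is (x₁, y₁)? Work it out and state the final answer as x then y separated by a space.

√486 = [22; 22,44, …], period ℓ=2 (even) → k=1
k=0  a_k=22  p_k/q_k = 22/1
k=1  a_k=22  p_k/q_k = 485/22
(x₁, y₁) = (485, 22);  485² − 486·22² = 1 ✓

485 22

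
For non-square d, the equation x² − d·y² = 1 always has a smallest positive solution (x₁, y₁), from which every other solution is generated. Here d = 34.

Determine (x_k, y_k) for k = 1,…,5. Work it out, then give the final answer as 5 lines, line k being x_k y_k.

√34 → a₀=5, period (1,4,1,10); ℓ=4 even so k=3
a_0=5:  p_0=5·1+0=5,  q_0=5·0+1=1
…
a_2=4:  p_2=4·6+5=29,  q_2=4·1+1=5
a_3=1:  p_3=1·29+6=35,  q_3=1·5+1=6
(x₁, y₁) = (35, 6);  35² − 34·6² = 1 ✓
(35+6√34)^2 = 2449 + 420√34
(35+6√34)^3 = 171395 + 29394√34
(35+6√34)^4 = 11995201 + 2057160√34
(35+6√34)^5 = 839492675 + 143971806√34

35 6
2449 420
171395 29394
11995201 2057160
839492675 143971806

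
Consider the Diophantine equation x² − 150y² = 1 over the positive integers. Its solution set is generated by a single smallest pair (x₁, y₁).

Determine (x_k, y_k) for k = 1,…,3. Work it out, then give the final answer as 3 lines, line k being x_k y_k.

49 4
4801 392
470449 38412

[12; 4,24] for √150; ℓ=2 ⇒ convergent index 1
step 0: (12, 1)  from 12·(1,0) + (0,1)
step 1: (49, 4)  from 4·(12,1) + (1,0)
→ (49, 4).  Check: 49²=2401, 150·4²=2400, difference 1.
(x_2, y_2) = (49·49 + 150·4·4, 49·4 + 4·49) = (4801, 392)
(x_3, y_3) = (49·4801 + 150·4·392, 49·392 + 4·4801) = (470449, 38412)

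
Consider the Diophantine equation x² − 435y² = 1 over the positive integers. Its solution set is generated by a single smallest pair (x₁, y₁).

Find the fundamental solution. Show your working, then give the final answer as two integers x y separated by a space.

[20; 1,5,1,40] for √435; ℓ=4 ⇒ convergent index 3
a_0=20:  p_0=20·1+0=20,  q_0=20·0+1=1
…
a_2=5:  p_2=5·21+20=125,  q_2=5·1+1=6
a_3=1:  p_3=1·125+21=146,  q_3=1·6+1=7
fundamental: x₁=146, y₁=7  (since 21316 − 435·49 = 1)

146 7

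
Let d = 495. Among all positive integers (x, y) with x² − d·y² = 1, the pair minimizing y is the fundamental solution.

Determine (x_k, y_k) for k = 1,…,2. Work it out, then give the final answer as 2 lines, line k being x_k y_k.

√495 → a₀=22, period (4,44); ℓ=2 even so k=1
a_0=22:  p_0=22·1+0=22,  q_0=22·0+1=1
a_1=4:  p_1=4·22+1=89,  q_1=4·1+0=4
(x₁, y₁) = (89, 4);  89² − 495·4² = 1 ✓
(x_2, y_2) = (89·89 + 495·4·4, 89·4 + 4·89) = (15841, 712)

89 4
15841 712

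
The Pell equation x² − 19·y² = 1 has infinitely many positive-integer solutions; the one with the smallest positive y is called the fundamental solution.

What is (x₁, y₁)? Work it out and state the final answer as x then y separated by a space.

d=19: √d = [4; 2,1,3,1,2,8] (ℓ=6, even), read p_5/q_5
i=0: a=4 ⇒ p=4, q=1
…
i=2: a=1 ⇒ p=13, q=3
…
i=4: a=1 ⇒ p=61, q=14
i=5: a=2 ⇒ p=170, q=39
fundamental: x₁=170, y₁=39  (since 28900 − 19·1521 = 1)

170 39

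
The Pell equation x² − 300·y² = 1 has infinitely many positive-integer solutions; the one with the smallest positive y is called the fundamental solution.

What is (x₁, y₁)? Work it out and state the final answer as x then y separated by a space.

1351 78

√300 = [17; 3,8,3,34, …], period ℓ=4 (even) → k=3
step 0: (17, 1)  from 17·(1,0) + (0,1)
…
step 2: (433, 25)  from 8·(52,3) + (17,1)
step 3: (1351, 78)  from 3·(433,25) + (52,3)
→ (1351, 78).  Check: 1351²=1825201, 300·78²=1825200, difference 1.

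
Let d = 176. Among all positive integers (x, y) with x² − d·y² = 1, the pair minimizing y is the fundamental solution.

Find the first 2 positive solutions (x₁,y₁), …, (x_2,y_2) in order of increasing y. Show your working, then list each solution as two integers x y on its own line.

199 15
79201 5970

√176 → a₀=13, period (3,1,3,26); ℓ=4 even so k=3
a_0=13:  p_0=13·1+0=13,  q_0=13·0+1=1
a_1=3:  p_1=3·13+1=40,  q_1=3·1+0=3
a_2=1:  p_2=1·40+13=53,  q_2=1·3+1=4
a_3=3:  p_3=3·53+40=199,  q_3=3·4+3=15
fundamental: x₁=199, y₁=15  (since 39601 − 176·225 = 1)
(x_2, y_2) = (199·199 + 176·15·15, 199·15 + 15·199) = (79201, 5970)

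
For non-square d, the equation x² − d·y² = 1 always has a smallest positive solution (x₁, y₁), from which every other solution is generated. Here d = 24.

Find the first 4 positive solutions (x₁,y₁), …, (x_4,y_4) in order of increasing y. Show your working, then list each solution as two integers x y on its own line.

5 1
49 10
485 99
4801 980

[4; 1,8] for √24; ℓ=2 ⇒ convergent index 1
i=0: a=4 ⇒ p=4, q=1
i=1: a=1 ⇒ p=5, q=1
fundamental: x₁=5, y₁=1  (since 25 − 24·1 = 1)
(5+1√24)^2 = 49 + 10√24
(5+1√24)^3 = 485 + 99√24
(5+1√24)^4 = 4801 + 980√24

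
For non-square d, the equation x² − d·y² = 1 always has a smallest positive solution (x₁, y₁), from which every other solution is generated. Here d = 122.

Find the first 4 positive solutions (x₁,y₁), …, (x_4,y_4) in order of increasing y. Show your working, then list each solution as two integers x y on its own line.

d=122: √d = [11; 22] (ℓ=1, odd), read p_1/q_1
step 0: (11, 1)  from 11·(1,0) + (0,1)
step 1: (243, 22)  from 22·(11,1) + (1,0)
(x₁, y₁) = (243, 22);  243² − 122·22² = 1 ✓
(x_2, y_2) = (243·243 + 122·22·22, 243·22 + 22·243) = (118097, 10692)
(x_3, y_3) = (243·118097 + 122·22·10692, 243·10692 + 22·118097) = (57394899, 5196290)
(x_4, y_4) = (243·57394899 + 122·22·5196290, 243·5196290 + 22·57394899) = (27893802817, 2525386248)

243 22
118097 10692
57394899 5196290
27893802817 2525386248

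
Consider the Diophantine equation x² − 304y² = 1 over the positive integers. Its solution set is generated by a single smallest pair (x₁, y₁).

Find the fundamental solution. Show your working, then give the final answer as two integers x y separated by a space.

57799 3315

√304 → a₀=17, period (2,3,2,1,1,1,1,1,2,3,2,34); ℓ=12 even so k=11
step 0: (17, 1)  from 17·(1,0) + (0,1)
step 1: (35, 2)  from 2·(17,1) + (1,0)
step 2: (122, 7)  from 3·(35,2) + (17,1)
…
step 5: (680, 39)  from 1·(401,23) + (279,16)
step 6: (1081, 62)  from 1·(680,39) + (401,23)
…
step 10: (25177, 1444)  from 3·(7445,427) + (2842,163)
step 11: (57799, 3315)  from 2·(25177,1444) + (7445,427)
fundamental: x₁=57799, y₁=3315  (since 3340724401 − 304·10989225 = 1)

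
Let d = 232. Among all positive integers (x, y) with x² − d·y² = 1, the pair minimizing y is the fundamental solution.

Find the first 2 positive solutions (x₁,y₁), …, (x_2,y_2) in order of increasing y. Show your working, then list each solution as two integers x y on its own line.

19603 1287
768555217 50458122

d=232: √d = [15; 4,3,7,3,4,30] (ℓ=6, even), read p_5/q_5
i=0: a=15 ⇒ p=15, q=1
i=1: a=4 ⇒ p=61, q=4
…
i=3: a=7 ⇒ p=1447, q=95
i=4: a=3 ⇒ p=4539, q=298
i=5: a=4 ⇒ p=19603, q=1287
fundamental: x₁=19603, y₁=1287  (since 384277609 − 232·1656369 = 1)
k=2:  x_2 = 19603·19603+232·1287·1287 = 768555217,  y_2 = 19603·1287+1287·19603 = 50458122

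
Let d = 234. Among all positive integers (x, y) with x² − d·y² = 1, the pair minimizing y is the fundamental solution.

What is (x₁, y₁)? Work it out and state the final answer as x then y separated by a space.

d=234: √d = [15; 3,2,1,2,1,2,3,30] (ℓ=8, even), read p_7/q_7
step 0: (15, 1)  from 15·(1,0) + (0,1)
…
step 2: (107, 7)  from 2·(46,3) + (15,1)
…
step 6: (1545, 101)  from 2·(566,37) + (413,27)
step 7: (5201, 340)  from 3·(1545,101) + (566,37)
→ (5201, 340).  Check: 5201²=27050401, 234·340²=27050400, difference 1.

5201 340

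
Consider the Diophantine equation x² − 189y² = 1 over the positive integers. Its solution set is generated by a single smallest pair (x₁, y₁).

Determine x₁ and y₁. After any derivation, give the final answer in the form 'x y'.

55 4

√189 → a₀=13, period (1,2,1,26); ℓ=4 even so k=3
k=0  a_k=13  p_k/q_k = 13/1
k=1  a_k=1  p_k/q_k = 14/1
k=2  a_k=2  p_k/q_k = 41/3
k=3  a_k=1  p_k/q_k = 55/4
fundamental: x₁=55, y₁=4  (since 3025 − 189·16 = 1)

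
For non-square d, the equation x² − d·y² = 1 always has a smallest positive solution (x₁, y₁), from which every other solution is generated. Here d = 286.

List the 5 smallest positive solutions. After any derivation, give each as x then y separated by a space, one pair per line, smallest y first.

561835 33222
631317134449 37330564740
709392124465745995 41947235681362578
797122648497793485067201 47134850318039357456520
895702806436806213240996001675 52964017256829337557486465822

[16; 1,10,3,3,2,3,3,10,1,32] for √286; ℓ=10 ⇒ convergent index 9
step 0: (16, 1)  from 16·(1,0) + (0,1)
step 1: (17, 1)  from 1·(16,1) + (1,0)
…
step 6: (15102, 893)  from 3·(4397,260) + (1911,113)
…
step 8: (512132, 30283)  from 10·(49703,2939) + (15102,893)
step 9: (561835, 33222)  from 1·(512132,30283) + (49703,2939)
→ (561835, 33222).  Check: 561835²=315658567225, 286·33222²=315658567224, difference 1.
n=2: (561835,33222)∘(561835,33222) = (561835·561835+286·33222·33222, 561835·33222+33222·561835) = (631317134449,37330564740)
n=3: (631317134449,37330564740)∘(561835,33222) = (561835·631317134449+286·33222·37330564740, 561835·37330564740+33222·631317134449) = (709392124465745995,41947235681362578)
n=4: (709392124465745995,41947235681362578)∘(561835,33222) = (561835·709392124465745995+286·33222·41947235681362578, 561835·41947235681362578+33222·709392124465745995) = (797122648497793485067201,47134850318039357456520)
n=5: (797122648497793485067201,47134850318039357456520)∘(561835,33222) = (561835·797122648497793485067201+286·33222·47134850318039357456520, 561835·47134850318039357456520+33222·797122648497793485067201) = (895702806436806213240996001675,52964017256829337557486465822)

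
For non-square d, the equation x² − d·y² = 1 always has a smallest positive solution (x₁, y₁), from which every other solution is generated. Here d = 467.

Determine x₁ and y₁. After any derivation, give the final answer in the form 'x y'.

d=467: √d = [21; 1,1,1,1,3,…,1,1,42] (ℓ=14, even), read p_13/q_13
k=0  a_k=21  p_k/q_k = 21/1
k=1  a_k=1  p_k/q_k = 22/1
k=2  a_k=1  p_k/q_k = 43/2
…
k=4  a_k=1  p_k/q_k = 108/5
k=5  a_k=3  p_k/q_k = 389/18
k=6  a_k=3  p_k/q_k = 1275/59
…
k=9  a_k=3  p_k/q_k = 275465/12747
k=10  a_k=1  p_k/q_k = 358232/16577
…
k=12  a_k=1  p_k/q_k = 991929/45901
k=13  a_k=1  p_k/q_k = 1625626/75225
→ (1625626, 75225).  Check: 1625626²=2642659891876, 467·75225²=2642659891875, difference 1.

1625626 75225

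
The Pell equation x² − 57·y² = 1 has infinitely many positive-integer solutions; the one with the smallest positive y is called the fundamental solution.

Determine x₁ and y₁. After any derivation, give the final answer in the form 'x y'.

d=57: √d = [7; 1,1,4,1,1,14] (ℓ=6, even), read p_5/q_5
step 0: (7, 1)  from 7·(1,0) + (0,1)
step 1: (8, 1)  from 1·(7,1) + (1,0)
…
step 3: (68, 9)  from 4·(15,2) + (8,1)
step 4: (83, 11)  from 1·(68,9) + (15,2)
step 5: (151, 20)  from 1·(83,11) + (68,9)
fundamental: x₁=151, y₁=20  (since 22801 − 57·400 = 1)

151 20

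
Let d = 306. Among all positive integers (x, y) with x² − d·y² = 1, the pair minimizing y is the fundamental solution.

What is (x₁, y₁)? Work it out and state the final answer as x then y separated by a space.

35 2

[17; 2,34] for √306; ℓ=2 ⇒ convergent index 1
i=0: a=17 ⇒ p=17, q=1
i=1: a=2 ⇒ p=35, q=2
fundamental: x₁=35, y₁=2  (since 1225 − 306·4 = 1)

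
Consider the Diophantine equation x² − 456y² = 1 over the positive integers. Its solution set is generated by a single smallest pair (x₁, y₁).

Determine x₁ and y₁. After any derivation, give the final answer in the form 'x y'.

√456 → a₀=21, period (2,1,4,1,2,42); ℓ=6 even so k=5
a_0=21:  p_0=21·1+0=21,  q_0=21·0+1=1
a_1=2:  p_1=2·21+1=43,  q_1=2·1+0=2
…
a_4=1:  p_4=1·299+64=363,  q_4=1·14+3=17
a_5=2:  p_5=2·363+299=1025,  q_5=2·17+14=48
(x₁, y₁) = (1025, 48);  1025² − 456·48² = 1 ✓

1025 48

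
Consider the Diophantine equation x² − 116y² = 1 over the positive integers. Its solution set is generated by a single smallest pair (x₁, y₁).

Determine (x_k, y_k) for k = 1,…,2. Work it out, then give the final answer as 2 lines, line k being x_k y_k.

9801 910
192119201 17837820

√116 = [10; 1,3,2,1,4,1,2,3,1,20, …], period ℓ=10 (even) → k=9
a_0=10:  p_0=10·1+0=10,  q_0=10·0+1=1
…
a_5=4:  p_5=4·140+97=657,  q_5=4·13+9=61
a_6=1:  p_6=1·657+140=797,  q_6=1·61+13=74
a_7=2:  p_7=2·797+657=2251,  q_7=2·74+61=209
a_8=3:  p_8=3·2251+797=7550,  q_8=3·209+74=701
a_9=1:  p_9=1·7550+2251=9801,  q_9=1·701+209=910
→ (9801, 910).  Check: 9801²=96059601, 116·910²=96059600, difference 1.
n=2: (9801,910)∘(9801,910) = (9801·9801+116·910·910, 9801·910+910·9801) = (192119201,17837820)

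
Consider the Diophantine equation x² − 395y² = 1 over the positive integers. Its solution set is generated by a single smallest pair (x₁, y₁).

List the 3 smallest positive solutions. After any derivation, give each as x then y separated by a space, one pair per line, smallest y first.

[19; 1,6,1,38] for √395; ℓ=4 ⇒ convergent index 3
i=0: a=19 ⇒ p=19, q=1
…
i=2: a=6 ⇒ p=139, q=7
i=3: a=1 ⇒ p=159, q=8
(x₁, y₁) = (159, 8);  159² − 395·8² = 1 ✓
n=2: (159,8)∘(159,8) = (159·159+395·8·8, 159·8+8·159) = (50561,2544)
n=3: (50561,2544)∘(159,8) = (159·50561+395·8·2544, 159·2544+8·50561) = (16078239,808984)

159 8
50561 2544
16078239 808984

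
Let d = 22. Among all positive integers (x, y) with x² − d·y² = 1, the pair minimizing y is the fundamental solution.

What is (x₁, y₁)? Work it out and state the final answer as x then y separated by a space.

[4; 1,2,4,2,1,8] for √22; ℓ=6 ⇒ convergent index 5
a_0=4:  p_0=4·1+0=4,  q_0=4·0+1=1
…
a_4=2:  p_4=2·61+14=136,  q_4=2·13+3=29
a_5=1:  p_5=1·136+61=197,  q_5=1·29+13=42
fundamental: x₁=197, y₁=42  (since 38809 − 22·1764 = 1)

197 42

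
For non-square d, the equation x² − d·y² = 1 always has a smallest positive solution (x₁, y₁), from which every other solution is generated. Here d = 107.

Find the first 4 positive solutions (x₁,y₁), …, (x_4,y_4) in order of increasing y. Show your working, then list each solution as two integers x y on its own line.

962 93
1850887 178932
3561105626 344265075
6851565373537 662365825368

√107 → a₀=10, period (2,1,9,1,2,20); ℓ=6 even so k=5
k=0  a_k=10  p_k/q_k = 10/1
k=1  a_k=2  p_k/q_k = 21/2
…
k=3  a_k=9  p_k/q_k = 300/29
k=4  a_k=1  p_k/q_k = 331/32
k=5  a_k=2  p_k/q_k = 962/93
→ (962, 93).  Check: 962²=925444, 107·93²=925443, difference 1.
(962+93√107)^2 = 1850887 + 178932√107
(962+93√107)^3 = 3561105626 + 344265075√107
(962+93√107)^4 = 6851565373537 + 662365825368√107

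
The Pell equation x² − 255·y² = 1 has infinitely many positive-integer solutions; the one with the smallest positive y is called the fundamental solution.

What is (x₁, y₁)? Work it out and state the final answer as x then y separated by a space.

16 1

√255 = [15; 1,30, …], period ℓ=2 (even) → k=1
i=0: a=15 ⇒ p=15, q=1
i=1: a=1 ⇒ p=16, q=1
(x₁, y₁) = (16, 1);  16² − 255·1² = 1 ✓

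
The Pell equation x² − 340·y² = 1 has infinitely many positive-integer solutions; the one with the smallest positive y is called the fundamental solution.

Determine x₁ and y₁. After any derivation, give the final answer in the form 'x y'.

[18; 2,3,1,1,1,…,3,2,36] for √340; ℓ=14 ⇒ convergent index 13
step 0: (18, 1)  from 18·(1,0) + (0,1)
step 1: (37, 2)  from 2·(18,1) + (1,0)
…
step 6: (756, 41)  from 1·(461,25) + (295,16)
step 7: (6509, 353)  from 8·(756,41) + (461,25)
…
step 10: (21039, 1141)  from 1·(13774,747) + (7265,394)
…
step 12: (125478, 6805)  from 3·(34813,1888) + (21039,1141)
step 13: (285769, 15498)  from 2·(125478,6805) + (34813,1888)
fundamental: x₁=285769, y₁=15498  (since 81663921361 − 340·240188004 = 1)

285769 15498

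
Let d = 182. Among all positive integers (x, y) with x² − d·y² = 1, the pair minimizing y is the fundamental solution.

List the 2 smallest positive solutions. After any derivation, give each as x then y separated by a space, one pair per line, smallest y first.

[13; 2,26] for √182; ℓ=2 ⇒ convergent index 1
step 0: (13, 1)  from 13·(1,0) + (0,1)
step 1: (27, 2)  from 2·(13,1) + (1,0)
(x₁, y₁) = (27, 2);  27² − 182·2² = 1 ✓
(27+2√182)^2 = 1457 + 108√182

27 2
1457 108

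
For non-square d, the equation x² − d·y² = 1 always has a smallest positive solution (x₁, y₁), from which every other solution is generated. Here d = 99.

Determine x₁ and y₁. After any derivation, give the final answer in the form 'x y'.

d=99: √d = [9; 1,18] (ℓ=2, even), read p_1/q_1
k=0  a_k=9  p_k/q_k = 9/1
k=1  a_k=1  p_k/q_k = 10/1
fundamental: x₁=10, y₁=1  (since 100 − 99·1 = 1)

10 1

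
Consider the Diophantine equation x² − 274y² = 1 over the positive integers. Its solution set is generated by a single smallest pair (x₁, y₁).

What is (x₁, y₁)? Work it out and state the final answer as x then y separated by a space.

3959299 239190

d=274: √d = [16; 1,1,4,4,1,1,32] (ℓ=7, odd), read p_13/q_13
a_0=16:  p_0=16·1+0=16,  q_0=16·0+1=1
a_1=1:  p_1=1·16+1=17,  q_1=1·1+0=1
a_2=1:  p_2=1·17+16=33,  q_2=1·1+1=2
…
a_4=4:  p_4=4·149+33=629,  q_4=4·9+2=38
…
a_6=1:  p_6=1·778+629=1407,  q_6=1·47+38=85
…
a_8=1:  p_8=1·45802+1407=47209,  q_8=1·2767+85=2852
a_9=1:  p_9=1·47209+45802=93011,  q_9=1·2852+2767=5619
a_10=4:  p_10=4·93011+47209=419253,  q_10=4·5619+2852=25328
…
a_12=1:  p_12=1·1770023+419253=2189276,  q_12=1·106931+25328=132259
a_13=1:  p_13=1·2189276+1770023=3959299,  q_13=1·132259+106931=239190
→ (3959299, 239190).  Check: 3959299²=15676048571401, 274·239190²=15676048571400, difference 1.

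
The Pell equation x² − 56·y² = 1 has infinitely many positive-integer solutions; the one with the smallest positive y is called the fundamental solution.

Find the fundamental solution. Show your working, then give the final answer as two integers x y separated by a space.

15 2

[7; 2,14] for √56; ℓ=2 ⇒ convergent index 1
k=0  a_k=7  p_k/q_k = 7/1
k=1  a_k=2  p_k/q_k = 15/2
(x₁, y₁) = (15, 2);  15² − 56·2² = 1 ✓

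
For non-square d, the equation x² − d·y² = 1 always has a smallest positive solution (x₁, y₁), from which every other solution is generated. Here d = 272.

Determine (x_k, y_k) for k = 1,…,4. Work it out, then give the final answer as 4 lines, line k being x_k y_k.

33 2
2177 132
143649 8710
9478657 574728

d=272: √d = [16; 2,32] (ℓ=2, even), read p_1/q_1
k=0  a_k=16  p_k/q_k = 16/1
k=1  a_k=2  p_k/q_k = 33/2
(x₁, y₁) = (33, 2);  33² − 272·2² = 1 ✓
k=2:  x_2 = 33·33+272·2·2 = 2177,  y_2 = 33·2+2·33 = 132
k=3:  x_3 = 33·2177+272·2·132 = 143649,  y_3 = 33·132+2·2177 = 8710
k=4:  x_4 = 33·143649+272·2·8710 = 9478657,  y_4 = 33·8710+2·143649 = 574728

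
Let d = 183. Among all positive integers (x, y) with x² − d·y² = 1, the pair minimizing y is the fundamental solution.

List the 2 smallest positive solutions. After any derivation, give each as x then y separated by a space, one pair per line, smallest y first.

487 36
474337 35064

[13; 1,1,8,1,1,26] for √183; ℓ=6 ⇒ convergent index 5
step 0: (13, 1)  from 13·(1,0) + (0,1)
…
step 3: (230, 17)  from 8·(27,2) + (14,1)
step 4: (257, 19)  from 1·(230,17) + (27,2)
step 5: (487, 36)  from 1·(257,19) + (230,17)
fundamental: x₁=487, y₁=36  (since 237169 − 183·1296 = 1)
k=2:  x_2 = 487·487+183·36·36 = 474337,  y_2 = 487·36+36·487 = 35064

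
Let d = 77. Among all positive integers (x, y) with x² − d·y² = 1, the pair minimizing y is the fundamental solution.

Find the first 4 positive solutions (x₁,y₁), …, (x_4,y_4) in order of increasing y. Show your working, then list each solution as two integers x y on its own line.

√77 → a₀=8, period (1,3,2,3,1,16); ℓ=6 even so k=5
step 0: (8, 1)  from 8·(1,0) + (0,1)
…
step 3: (79, 9)  from 2·(35,4) + (9,1)
step 4: (272, 31)  from 3·(79,9) + (35,4)
step 5: (351, 40)  from 1·(272,31) + (79,9)
fundamental: x₁=351, y₁=40  (since 123201 − 77·1600 = 1)
k=2:  x_2 = 351·351+77·40·40 = 246401,  y_2 = 351·40+40·351 = 28080
k=3:  x_3 = 351·246401+77·40·28080 = 172973151,  y_3 = 351·28080+40·246401 = 19712120
k=4:  x_4 = 351·172973151+77·40·19712120 = 121426905601,  y_4 = 351·19712120+40·172973151 = 13837880160

351 40
246401 28080
172973151 19712120
121426905601 13837880160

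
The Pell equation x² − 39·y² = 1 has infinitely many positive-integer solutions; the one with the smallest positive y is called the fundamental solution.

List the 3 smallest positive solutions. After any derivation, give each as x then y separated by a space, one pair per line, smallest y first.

√39 = [6; 4,12, …], period ℓ=2 (even) → k=1
i=0: a=6 ⇒ p=6, q=1
i=1: a=4 ⇒ p=25, q=4
fundamental: x₁=25, y₁=4  (since 625 − 39·16 = 1)
(x_2, y_2) = (25·25 + 39·4·4, 25·4 + 4·25) = (1249, 200)
(x_3, y_3) = (25·1249 + 39·4·200, 25·200 + 4·1249) = (62425, 9996)

25 4
1249 200
62425 9996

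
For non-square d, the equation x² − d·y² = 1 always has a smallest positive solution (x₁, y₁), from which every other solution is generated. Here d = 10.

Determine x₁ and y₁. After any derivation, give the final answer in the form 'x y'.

19 6

d=10: √d = [3; 6] (ℓ=1, odd), read p_1/q_1
a_0=3:  p_0=3·1+0=3,  q_0=3·0+1=1
a_1=6:  p_1=6·3+1=19,  q_1=6·1+0=6
(x₁, y₁) = (19, 6);  19² − 10·6² = 1 ✓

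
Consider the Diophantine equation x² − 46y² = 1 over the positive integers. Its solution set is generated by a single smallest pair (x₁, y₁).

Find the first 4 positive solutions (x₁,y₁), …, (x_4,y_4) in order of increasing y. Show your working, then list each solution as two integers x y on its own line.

24335 3588
1184384449 174627960
57643991108495 8499142809612
2805533046066067201 413653280369188080

√46 → a₀=6, period (1,3,1,1,2,6,2,1,1,3,1,12); ℓ=12 even so k=11
k=0  a_k=6  p_k/q_k = 6/1
…
k=2  a_k=3  p_k/q_k = 27/4
…
k=6  a_k=6  p_k/q_k = 997/147
k=7  a_k=2  p_k/q_k = 2150/317
…
k=10  a_k=3  p_k/q_k = 19038/2807
k=11  a_k=1  p_k/q_k = 24335/3588
fundamental: x₁=24335, y₁=3588  (since 592192225 − 46·12873744 = 1)
k=2:  x_2 = 24335·24335+46·3588·3588 = 1184384449,  y_2 = 24335·3588+3588·24335 = 174627960
k=3:  x_3 = 24335·1184384449+46·3588·174627960 = 57643991108495,  y_3 = 24335·174627960+3588·1184384449 = 8499142809612
k=4:  x_4 = 24335·57643991108495+46·3588·8499142809612 = 2805533046066067201,  y_4 = 24335·8499142809612+3588·57643991108495 = 413653280369188080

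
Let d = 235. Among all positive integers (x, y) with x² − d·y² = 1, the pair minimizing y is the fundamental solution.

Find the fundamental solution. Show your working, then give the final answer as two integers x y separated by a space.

46 3

√235 = [15; 3,30, …], period ℓ=2 (even) → k=1
i=0: a=15 ⇒ p=15, q=1
i=1: a=3 ⇒ p=46, q=3
fundamental: x₁=46, y₁=3  (since 2116 − 235·9 = 1)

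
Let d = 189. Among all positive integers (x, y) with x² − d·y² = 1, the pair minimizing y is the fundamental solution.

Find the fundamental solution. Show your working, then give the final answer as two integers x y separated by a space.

d=189: √d = [13; 1,2,1,26] (ℓ=4, even), read p_3/q_3
i=0: a=13 ⇒ p=13, q=1
…
i=2: a=2 ⇒ p=41, q=3
i=3: a=1 ⇒ p=55, q=4
fundamental: x₁=55, y₁=4  (since 3025 − 189·16 = 1)

55 4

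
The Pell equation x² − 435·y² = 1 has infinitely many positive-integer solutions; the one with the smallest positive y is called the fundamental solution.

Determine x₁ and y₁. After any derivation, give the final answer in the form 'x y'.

146 7

√435 → a₀=20, period (1,5,1,40); ℓ=4 even so k=3
a_0=20:  p_0=20·1+0=20,  q_0=20·0+1=1
a_1=1:  p_1=1·20+1=21,  q_1=1·1+0=1
a_2=5:  p_2=5·21+20=125,  q_2=5·1+1=6
a_3=1:  p_3=1·125+21=146,  q_3=1·6+1=7
→ (146, 7).  Check: 146²=21316, 435·7²=21315, difference 1.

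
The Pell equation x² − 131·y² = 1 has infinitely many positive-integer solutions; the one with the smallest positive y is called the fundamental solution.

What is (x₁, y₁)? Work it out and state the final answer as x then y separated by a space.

√131 → a₀=11, period (2,4,11,4,2,22); ℓ=6 even so k=5
a_0=11:  p_0=11·1+0=11,  q_0=11·0+1=1
a_1=2:  p_1=2·11+1=23,  q_1=2·1+0=2
a_2=4:  p_2=4·23+11=103,  q_2=4·2+1=9
a_3=11:  p_3=11·103+23=1156,  q_3=11·9+2=101
a_4=4:  p_4=4·1156+103=4727,  q_4=4·101+9=413
a_5=2:  p_5=2·4727+1156=10610,  q_5=2·413+101=927
(x₁, y₁) = (10610, 927);  10610² − 131·927² = 1 ✓

10610 927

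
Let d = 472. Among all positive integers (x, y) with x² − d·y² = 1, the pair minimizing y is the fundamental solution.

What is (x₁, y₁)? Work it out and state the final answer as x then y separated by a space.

[21; 1,2,1,1,1,…,2,1,42] for √472; ℓ=14 ⇒ convergent index 13
i=0: a=21 ⇒ p=21, q=1
…
i=3: a=1 ⇒ p=87, q=4
…
i=5: a=1 ⇒ p=239, q=11
i=6: a=4 ⇒ p=1108, q=51
i=7: a=5 ⇒ p=5779, q=266
…
i=9: a=1 ⇒ p=30003, q=1381
…
i=12: a=2 ⇒ p=222687, q=10250
i=13: a=1 ⇒ p=306917, q=14127
fundamental: x₁=306917, y₁=14127  (since 94198044889 − 472·199572129 = 1)

306917 14127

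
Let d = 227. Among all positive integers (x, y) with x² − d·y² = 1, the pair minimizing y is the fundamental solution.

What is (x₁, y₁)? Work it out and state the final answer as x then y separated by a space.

226 15

√227 → a₀=15, period (15,30); ℓ=2 even so k=1
step 0: (15, 1)  from 15·(1,0) + (0,1)
step 1: (226, 15)  from 15·(15,1) + (1,0)
→ (226, 15).  Check: 226²=51076, 227·15²=51075, difference 1.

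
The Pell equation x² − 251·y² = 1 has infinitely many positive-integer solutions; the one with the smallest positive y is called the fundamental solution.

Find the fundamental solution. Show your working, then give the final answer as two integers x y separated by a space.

3674890 231957

[15; 1,5,2,1,2,…,5,1,30] for √251; ℓ=14 ⇒ convergent index 13
i=0: a=15 ⇒ p=15, q=1
…
i=2: a=5 ⇒ p=95, q=6
…
i=4: a=1 ⇒ p=301, q=19
i=5: a=2 ⇒ p=808, q=51
…
i=7: a=15 ⇒ p=29563, q=1866
i=8: a=2 ⇒ p=61043, q=3853
…
i=10: a=1 ⇒ p=212692, q=13425
i=11: a=2 ⇒ p=577033, q=36422
i=12: a=5 ⇒ p=3097857, q=195535
i=13: a=1 ⇒ p=3674890, q=231957
(x₁, y₁) = (3674890, 231957);  3674890² − 251·231957² = 1 ✓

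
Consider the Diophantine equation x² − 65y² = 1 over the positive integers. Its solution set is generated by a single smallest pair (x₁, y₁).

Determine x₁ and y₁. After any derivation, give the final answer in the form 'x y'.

129 16

√65 → a₀=8, period (16); ℓ=1 odd so k=1
k=0  a_k=8  p_k/q_k = 8/1
k=1  a_k=16  p_k/q_k = 129/16
→ (129, 16).  Check: 129²=16641, 65·16²=16640, difference 1.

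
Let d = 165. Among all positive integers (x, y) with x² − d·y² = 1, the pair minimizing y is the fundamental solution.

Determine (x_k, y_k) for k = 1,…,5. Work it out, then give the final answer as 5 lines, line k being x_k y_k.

1079 84
2328481 181272
5024860919 391184892
10843647534721 844176815664
23400586355066999 1821733177018020

d=165: √d = [12; 1,5,2,5,1,24] (ℓ=6, even), read p_5/q_5
a_0=12:  p_0=12·1+0=12,  q_0=12·0+1=1
a_1=1:  p_1=1·12+1=13,  q_1=1·1+0=1
a_2=5:  p_2=5·13+12=77,  q_2=5·1+1=6
a_3=2:  p_3=2·77+13=167,  q_3=2·6+1=13
a_4=5:  p_4=5·167+77=912,  q_4=5·13+6=71
a_5=1:  p_5=1·912+167=1079,  q_5=1·71+13=84
fundamental: x₁=1079, y₁=84  (since 1164241 − 165·7056 = 1)
k=2:  x_2 = 1079·1079+165·84·84 = 2328481,  y_2 = 1079·84+84·1079 = 181272
k=3:  x_3 = 1079·2328481+165·84·181272 = 5024860919,  y_3 = 1079·181272+84·2328481 = 391184892
k=4:  x_4 = 1079·5024860919+165·84·391184892 = 10843647534721,  y_4 = 1079·391184892+84·5024860919 = 844176815664
k=5:  x_5 = 1079·10843647534721+165·84·844176815664 = 23400586355066999,  y_5 = 1079·844176815664+84·10843647534721 = 1821733177018020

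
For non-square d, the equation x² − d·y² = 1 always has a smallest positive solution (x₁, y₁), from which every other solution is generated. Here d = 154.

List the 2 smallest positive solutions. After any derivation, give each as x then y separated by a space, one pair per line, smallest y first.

21295 1716
906954049 73084440

√154 = [12; 2,2,3,1,2,1,3,2,2,24, …], period ℓ=10 (even) → k=9
i=0: a=12 ⇒ p=12, q=1
i=1: a=2 ⇒ p=25, q=2
i=2: a=2 ⇒ p=62, q=5
i=3: a=3 ⇒ p=211, q=17
…
i=5: a=2 ⇒ p=757, q=61
i=6: a=1 ⇒ p=1030, q=83
i=7: a=3 ⇒ p=3847, q=310
i=8: a=2 ⇒ p=8724, q=703
i=9: a=2 ⇒ p=21295, q=1716
→ (21295, 1716).  Check: 21295²=453477025, 154·1716²=453477024, difference 1.
n=2: (21295,1716)∘(21295,1716) = (21295·21295+154·1716·1716, 21295·1716+1716·21295) = (906954049,73084440)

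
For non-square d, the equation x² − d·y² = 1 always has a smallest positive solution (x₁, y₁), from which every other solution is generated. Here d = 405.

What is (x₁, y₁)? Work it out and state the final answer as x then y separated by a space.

161 8

d=405: √d = [20; 8,40] (ℓ=2, even), read p_1/q_1
step 0: (20, 1)  from 20·(1,0) + (0,1)
step 1: (161, 8)  from 8·(20,1) + (1,0)
fundamental: x₁=161, y₁=8  (since 25921 − 405·64 = 1)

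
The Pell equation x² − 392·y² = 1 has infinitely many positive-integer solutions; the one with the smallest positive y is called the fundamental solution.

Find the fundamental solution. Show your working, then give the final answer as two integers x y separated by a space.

99 5

d=392: √d = [19; 1,3,1,38] (ℓ=4, even), read p_3/q_3
k=0  a_k=19  p_k/q_k = 19/1
k=1  a_k=1  p_k/q_k = 20/1
k=2  a_k=3  p_k/q_k = 79/4
k=3  a_k=1  p_k/q_k = 99/5
→ (99, 5).  Check: 99²=9801, 392·5²=9800, difference 1.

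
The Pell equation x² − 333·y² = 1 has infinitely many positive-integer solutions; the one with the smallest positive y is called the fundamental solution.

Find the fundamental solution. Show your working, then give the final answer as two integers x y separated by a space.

√333 = [18; 4,36, …], period ℓ=2 (even) → k=1
step 0: (18, 1)  from 18·(1,0) + (0,1)
step 1: (73, 4)  from 4·(18,1) + (1,0)
→ (73, 4).  Check: 73²=5329, 333·4²=5328, difference 1.

73 4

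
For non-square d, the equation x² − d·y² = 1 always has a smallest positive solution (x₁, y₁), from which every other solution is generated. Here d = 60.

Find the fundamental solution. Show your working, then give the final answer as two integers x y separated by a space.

31 4

d=60: √d = [7; 1,2,1,14] (ℓ=4, even), read p_3/q_3
a_0=7:  p_0=7·1+0=7,  q_0=7·0+1=1
a_1=1:  p_1=1·7+1=8,  q_1=1·1+0=1
a_2=2:  p_2=2·8+7=23,  q_2=2·1+1=3
a_3=1:  p_3=1·23+8=31,  q_3=1·3+1=4
(x₁, y₁) = (31, 4);  31² − 60·4² = 1 ✓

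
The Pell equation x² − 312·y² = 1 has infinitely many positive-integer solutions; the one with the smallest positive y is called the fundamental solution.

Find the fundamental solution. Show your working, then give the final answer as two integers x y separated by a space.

√312 → a₀=17, period (1,1,1,34); ℓ=4 even so k=3
i=0: a=17 ⇒ p=17, q=1
i=1: a=1 ⇒ p=18, q=1
i=2: a=1 ⇒ p=35, q=2
i=3: a=1 ⇒ p=53, q=3
→ (53, 3).  Check: 53²=2809, 312·3²=2808, difference 1.

53 3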